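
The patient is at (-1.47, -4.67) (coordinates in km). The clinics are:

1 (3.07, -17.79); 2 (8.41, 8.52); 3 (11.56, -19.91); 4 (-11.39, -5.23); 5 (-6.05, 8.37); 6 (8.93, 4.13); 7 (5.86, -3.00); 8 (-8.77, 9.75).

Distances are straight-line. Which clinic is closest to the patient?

7

Distances from (-1.47, -4.67):
1: √((4.54)² + (-13.12)²) = √(20.6116 + 172.1344) = 13.88 km
2: √((9.88)² + (13.19)²) = √(97.6144 + 173.9761) = 16.48 km
3: √((13.03)² + (-15.24)²) = √(169.7809 + 232.2576) = 20.05 km
4: √((-9.92)² + (-0.56)²) = √(98.4064 + 0.3136) = 9.94 km
5: √((-4.58)² + (13.04)²) = √(20.9764 + 170.0416) = 13.82 km
6: √((10.40)² + (8.80)²) = √(108.1600 + 77.4400) = 13.62 km
7: √((7.33)² + (1.67)²) = √(53.7289 + 2.7889) = 7.52 km
8: √((-7.30)² + (14.42)²) = √(53.2900 + 207.9364) = 16.16 km
Minimum: 7 at 7.52 km.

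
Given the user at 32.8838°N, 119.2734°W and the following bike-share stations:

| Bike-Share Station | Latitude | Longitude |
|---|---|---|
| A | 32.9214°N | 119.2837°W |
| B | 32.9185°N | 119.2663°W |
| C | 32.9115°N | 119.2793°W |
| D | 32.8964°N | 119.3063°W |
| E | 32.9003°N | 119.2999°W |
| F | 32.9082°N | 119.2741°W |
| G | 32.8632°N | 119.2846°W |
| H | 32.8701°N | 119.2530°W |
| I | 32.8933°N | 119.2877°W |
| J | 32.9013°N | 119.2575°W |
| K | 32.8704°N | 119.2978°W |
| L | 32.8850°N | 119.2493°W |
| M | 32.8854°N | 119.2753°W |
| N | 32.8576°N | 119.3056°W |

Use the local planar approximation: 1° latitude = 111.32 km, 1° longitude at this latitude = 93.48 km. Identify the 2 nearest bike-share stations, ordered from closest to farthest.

Distances from 32.8838°N, 119.2734°W:
A: √((0.0376·111.32)² + (-0.0103·93.48)²) = √(17.519515 + 0.927069) = 4.2949 km
B: √((0.0347·111.32)² + (0.0071·93.48)²) = √(14.921255 + 0.440508) = 3.9194 km
C: √((0.0277·111.32)² + (-0.0059·93.48)²) = √(9.508367 + 0.304188) = 3.1325 km
D: √((0.0126·111.32)² + (-0.0329·93.48)²) = √(1.967377 + 9.458651) = 3.3802 km
E: √((0.0165·111.32)² + (-0.0265·93.48)²) = √(3.373761 + 6.136619) = 3.0839 km
F: √((0.0244·111.32)² + (-0.0007·93.48)²) = √(7.377786 + 0.004282) = 2.7170 km
G: √((-0.0206·111.32)² + (-0.0112·93.48)²) = √(5.258730 + 1.096159) = 2.5209 km
H: √((-0.0137·111.32)² + (0.0204·93.48)²) = √(2.325881 + 3.636618) = 2.4418 km
I: √((0.0095·111.32)² + (-0.0143·93.48)²) = √(1.118391 + 1.786938) = 1.7045 km
J: √((0.0175·111.32)² + (0.0159·93.48)²) = √(3.795094 + 2.209183) = 2.4504 km
K: √((-0.0134·111.32)² + (-0.0244·93.48)²) = √(2.225133 + 5.202560) = 2.7254 km
L: √((0.0012·111.32)² + (0.0241·93.48)²) = √(0.017845 + 5.075414) = 2.2568 km
M: √((0.0016·111.32)² + (-0.0019·93.48)²) = √(0.031724 + 0.031546) = 0.2515 km
N: √((-0.0262·111.32)² + (-0.0322·93.48)²) = √(8.506462 + 9.060437) = 4.1913 km
Sorted: M (0.2515 km) < I (1.7045 km) < L (2.2568 km) < H (2.4418 km) < …

M, I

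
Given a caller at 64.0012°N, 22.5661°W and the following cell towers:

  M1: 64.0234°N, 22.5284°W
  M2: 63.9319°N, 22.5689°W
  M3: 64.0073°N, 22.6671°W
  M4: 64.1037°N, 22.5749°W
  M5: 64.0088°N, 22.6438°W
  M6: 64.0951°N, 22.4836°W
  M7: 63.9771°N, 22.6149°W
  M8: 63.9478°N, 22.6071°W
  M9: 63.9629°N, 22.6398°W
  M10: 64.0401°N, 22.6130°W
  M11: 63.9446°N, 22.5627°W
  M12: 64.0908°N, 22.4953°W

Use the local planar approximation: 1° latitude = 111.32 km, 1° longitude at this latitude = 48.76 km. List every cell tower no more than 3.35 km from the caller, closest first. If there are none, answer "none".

Distances from 64.0012°N, 22.5661°W:
M1: √((0.0222·111.32)² + (0.0377·48.76)²) = √(6.107343 + 3.379170) = 3.0800 km
M2: √((-0.0693·111.32)² + (-0.0028·48.76)²) = √(59.513140 + 0.018640) = 7.7157 km
M3: √((0.0061·111.32)² + (-0.1010·48.76)²) = √(0.461112 + 24.253261) = 4.9714 km
M4: √((0.1025·111.32)² + (-0.0088·48.76)²) = √(130.194946 + 0.184117) = 11.4184 km
M5: √((0.0076·111.32)² + (-0.0777·48.76)²) = √(0.715770 + 14.353884) = 3.8820 km
M6: √((0.0939·111.32)² + (0.0825·48.76)²) = √(109.264122 + 16.182115) = 11.2003 km
M7: √((-0.0241·111.32)² + (-0.0488·48.76)²) = √(7.197480 + 5.661963) = 3.5860 km
M8: √((-0.0534·111.32)² + (-0.0410·48.76)²) = √(35.336938 + 3.996641) = 6.2716 km
M9: √((-0.0383·111.32)² + (-0.0737·48.76)²) = √(18.177910 + 12.914047) = 5.5760 km
M10: √((0.0389·111.32)² + (-0.0469·48.76)²) = √(18.751914 + 5.229655) = 4.8971 km
M11: √((-0.0566·111.32)² + (0.0034·48.76)²) = √(39.698972 + 0.027484) = 6.3029 km
M12: √((0.0896·111.32)² + (0.0708·48.76)²) = √(99.486102 + 11.917740) = 10.5548 km
Threshold 3.35 km: M1 (3.0800 km) is within range.

M1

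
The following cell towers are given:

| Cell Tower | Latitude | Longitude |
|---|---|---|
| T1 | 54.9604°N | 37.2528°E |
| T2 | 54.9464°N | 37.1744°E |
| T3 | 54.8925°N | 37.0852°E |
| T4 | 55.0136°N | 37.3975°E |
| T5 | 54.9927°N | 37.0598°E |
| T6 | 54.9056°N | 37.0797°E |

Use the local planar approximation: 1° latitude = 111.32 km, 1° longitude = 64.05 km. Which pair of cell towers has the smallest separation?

Pairwise distances:
T1–T2: 5.2578 km
T1–T3: 13.1289 km
T1–T4: 10.9986 km
T1–T5: 12.8740 km
T1–T6: 12.6545 km
T2–T3: 8.2851 km
T2–T4: 16.1292 km
T2–T5: 8.9690 km
T2–T6: 7.5775 km
T3–T4: 24.1215 km
T3–T5: 11.2723 km
T3–T6: 1.5002 km
T4–T5: 21.7545 km
T4–T6: 23.6405 km
T5–T6: 9.7794 km
Closest pair: T3–T6 at 1.5002 km.

T3 and T6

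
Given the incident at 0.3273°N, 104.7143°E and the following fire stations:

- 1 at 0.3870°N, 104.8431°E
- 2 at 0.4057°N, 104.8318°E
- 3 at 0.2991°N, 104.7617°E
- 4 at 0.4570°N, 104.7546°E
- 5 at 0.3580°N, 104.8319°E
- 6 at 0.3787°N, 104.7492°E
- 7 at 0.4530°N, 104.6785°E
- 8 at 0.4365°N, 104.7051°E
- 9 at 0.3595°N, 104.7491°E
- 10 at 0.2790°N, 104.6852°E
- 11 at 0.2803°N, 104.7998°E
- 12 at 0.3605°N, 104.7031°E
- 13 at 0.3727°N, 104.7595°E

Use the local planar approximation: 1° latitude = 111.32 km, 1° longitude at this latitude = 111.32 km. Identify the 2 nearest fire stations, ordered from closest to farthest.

Distances from 0.3273°N, 104.7143°E:
1: 15.8033 km
2: 15.7244 km
3: 6.1398 km
4: 15.1191 km
5: 13.5300 km
6: 6.9162 km
7: 14.5494 km
8: 12.1992 km
9: 5.2779 km
10: 6.2772 km
11: 10.8611 km
12: 3.9005 km
13: 7.1316 km
Sorted: 12 (3.9005 km) < 9 (5.2779 km) < 3 (6.1398 km) < 10 (6.2772 km) < …

12, 9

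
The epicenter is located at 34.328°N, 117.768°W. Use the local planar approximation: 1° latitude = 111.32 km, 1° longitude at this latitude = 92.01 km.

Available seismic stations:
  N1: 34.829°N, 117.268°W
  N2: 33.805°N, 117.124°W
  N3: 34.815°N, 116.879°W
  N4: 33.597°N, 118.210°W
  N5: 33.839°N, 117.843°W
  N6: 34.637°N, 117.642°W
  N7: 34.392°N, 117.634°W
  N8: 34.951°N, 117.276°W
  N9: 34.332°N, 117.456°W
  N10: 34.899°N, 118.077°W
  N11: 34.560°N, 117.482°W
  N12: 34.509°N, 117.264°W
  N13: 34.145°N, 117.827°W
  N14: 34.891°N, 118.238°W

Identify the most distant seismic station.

N3

Distances from 34.328°N, 117.768°W:
N1: √((0.501·111.32)² + (0.500·92.01)²) = √(3110.44013 + 2116.46003) = 72.297 km
N2: √((-0.523·111.32)² + (0.644·92.01)²) = √(3389.61032 + 3511.08866) = 83.070 km
N3: √((0.487·111.32)² + (0.889·92.01)²) = √(2939.03202 + 6690.73121) = 98.131 km
N4: √((-0.731·111.32)² + (-0.442·92.01)²) = √(6621.87761 + 1653.92039) = 90.971 km
N5: √((-0.489·111.32)² + (-0.075·92.01)²) = √(2963.22148 + 47.62035) = 54.871 km
N6: √((0.309·111.32)² + (0.126·92.01)²) = √(1183.21415 + 134.40368) = 36.299 km
N7: √((0.064·111.32)² + (0.134·92.01)²) = √(50.75822 + 152.01262) = 14.240 km
N8: √((0.623·111.32)² + (0.492·92.01)²) = √(4809.74984 + 2049.27512) = 82.819 km
N9: √((0.004·111.32)² + (0.312·92.01)²) = √(0.19827 + 824.09874) = 28.711 km
N10: √((0.571·111.32)² + (-0.309·92.01)²) = √(4040.34650 + 808.32688) = 69.632 km
N11: √((0.232·111.32)² + (0.286·92.01)²) = √(666.99467 + 692.47186) = 36.871 km
N12: √((0.181·111.32)² + (0.504·92.01)²) = √(405.97898 + 2150.45884) = 50.561 km
N13: √((-0.183·111.32)² + (-0.059·92.01)²) = √(415.00046 + 29.46959) = 21.082 km
N14: √((0.563·111.32)² + (-0.470·92.01)²) = √(3927.92498 + 1870.10408) = 76.145 km
Maximum: N3 at 98.131 km.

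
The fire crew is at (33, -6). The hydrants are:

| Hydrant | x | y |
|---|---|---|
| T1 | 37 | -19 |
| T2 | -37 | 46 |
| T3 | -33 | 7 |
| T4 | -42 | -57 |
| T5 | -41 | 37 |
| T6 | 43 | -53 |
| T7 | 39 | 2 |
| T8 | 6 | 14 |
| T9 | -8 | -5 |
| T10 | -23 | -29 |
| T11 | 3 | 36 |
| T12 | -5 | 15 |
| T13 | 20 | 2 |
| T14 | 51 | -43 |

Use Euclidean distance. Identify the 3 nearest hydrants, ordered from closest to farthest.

Distances from (33, -6):
T1: √((4)² + (-13)²) = √(16.000 + 169.000) = 13.6
T2: √((-70)² + (52)²) = √(4900.000 + 2704.000) = 87.2
T3: √((-66)² + (13)²) = √(4356.000 + 169.000) = 67.3
T4: √((-75)² + (-51)²) = √(5625.000 + 2601.000) = 90.7
T5: √((-74)² + (43)²) = √(5476.000 + 1849.000) = 85.6
T6: √((10)² + (-47)²) = √(100.000 + 2209.000) = 48.1
T7: √((6)² + (8)²) = √(36.000 + 64.000) = 10.0
T8: √((-27)² + (20)²) = √(729.000 + 400.000) = 33.6
T9: √((-41)² + (1)²) = √(1681.000 + 1.000) = 41.0
T10: √((-56)² + (-23)²) = √(3136.000 + 529.000) = 60.5
T11: √((-30)² + (42)²) = √(900.000 + 1764.000) = 51.6
T12: √((-38)² + (21)²) = √(1444.000 + 441.000) = 43.4
T13: √((-13)² + (8)²) = √(169.000 + 64.000) = 15.3
T14: √((18)² + (-37)²) = √(324.000 + 1369.000) = 41.1
Sorted: T7 (10.0) < T1 (13.6) < T13 (15.3) < T8 (33.6) < T9 (41.0) < …

T7, T1, T13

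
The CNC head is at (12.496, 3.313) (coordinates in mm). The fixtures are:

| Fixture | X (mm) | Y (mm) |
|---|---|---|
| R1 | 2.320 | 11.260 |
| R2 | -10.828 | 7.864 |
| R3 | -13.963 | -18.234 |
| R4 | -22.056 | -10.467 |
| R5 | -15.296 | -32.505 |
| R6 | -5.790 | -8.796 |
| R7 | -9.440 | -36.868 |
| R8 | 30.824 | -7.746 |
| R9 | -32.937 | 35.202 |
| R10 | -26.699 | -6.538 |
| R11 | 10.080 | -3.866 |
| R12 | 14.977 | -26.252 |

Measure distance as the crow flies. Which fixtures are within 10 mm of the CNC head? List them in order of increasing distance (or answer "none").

R11

Distances from (12.496, 3.313):
R1: 12.911 mm
R2: 23.764 mm
R3: 34.123 mm
R4: 37.199 mm
R5: 45.336 mm
R6: 21.932 mm
R7: 45.779 mm
R8: 21.406 mm
R9: 55.507 mm
R10: 40.414 mm
R11: 7.575 mm
R12: 29.669 mm
Threshold 10 mm: R11 (7.575 mm) is within range.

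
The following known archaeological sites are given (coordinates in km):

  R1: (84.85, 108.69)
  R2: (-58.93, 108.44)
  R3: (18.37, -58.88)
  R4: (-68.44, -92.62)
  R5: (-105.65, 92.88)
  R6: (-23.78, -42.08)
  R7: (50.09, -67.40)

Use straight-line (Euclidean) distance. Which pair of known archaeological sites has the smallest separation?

R3 and R7

Pairwise distances:
R1–R2: √((-143.78)² + (-0.25)²) = √(20672.6884 + 0.0625) = 143.78 km
R1–R3: √((-66.48)² + (-167.57)²) = √(4419.5904 + 28079.7049) = 180.28 km
R1–R4: √((-153.29)² + (-201.31)²) = √(23497.8241 + 40525.7161) = 253.03 km
R1–R5: √((-190.50)² + (-15.81)²) = √(36290.2500 + 249.9561) = 191.15 km
R1–R6: √((-108.63)² + (-150.77)²) = √(11800.4769 + 22731.5929) = 185.83 km
R1–R7: √((-34.76)² + (-176.09)²) = √(1208.2576 + 31007.6881) = 179.49 km
R2–R3: √((77.30)² + (-167.32)²) = √(5975.2900 + 27995.9824) = 184.31 km
R2–R4: √((-9.51)² + (-201.06)²) = √(90.4401 + 40425.1236) = 201.28 km
R2–R5: √((-46.72)² + (-15.56)²) = √(2182.7584 + 242.1136) = 49.24 km
R2–R6: √((35.15)² + (-150.52)²) = √(1235.5225 + 22656.2704) = 154.57 km
R2–R7: √((109.02)² + (-175.84)²) = √(11885.3604 + 30919.7056) = 206.89 km
R3–R4: √((-86.81)² + (-33.74)²) = √(7535.9761 + 1138.3876) = 93.14 km
R3–R5: √((-124.02)² + (151.76)²) = √(15380.9604 + 23031.0976) = 195.99 km
R3–R6: √((-42.15)² + (16.80)²) = √(1776.6225 + 282.2400) = 45.37 km
R3–R7: √((31.72)² + (-8.52)²) = √(1006.1584 + 72.5904) = 32.84 km
R4–R5: √((-37.21)² + (185.50)²) = √(1384.5841 + 34410.2500) = 189.20 km
R4–R6: √((44.66)² + (50.54)²) = √(1994.5156 + 2554.2916) = 67.44 km
R4–R7: √((118.53)² + (25.22)²) = √(14049.3609 + 636.0484) = 121.18 km
R5–R6: √((81.87)² + (-134.96)²) = √(6702.6969 + 18214.2016) = 157.85 km
R5–R7: √((155.74)² + (-160.28)²) = √(24254.9476 + 25689.6784) = 223.48 km
R6–R7: √((73.87)² + (-25.32)²) = √(5456.7769 + 641.1024) = 78.09 km
Closest pair: R3–R7 at 32.84 km.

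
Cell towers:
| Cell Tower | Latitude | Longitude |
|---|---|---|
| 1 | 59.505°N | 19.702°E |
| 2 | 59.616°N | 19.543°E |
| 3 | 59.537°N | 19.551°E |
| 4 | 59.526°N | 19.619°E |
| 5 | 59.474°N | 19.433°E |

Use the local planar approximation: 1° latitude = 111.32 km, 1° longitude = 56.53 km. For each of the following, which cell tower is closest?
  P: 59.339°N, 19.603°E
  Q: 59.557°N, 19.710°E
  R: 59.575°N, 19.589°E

P at 59.339°N, 19.603°E:
  1: √((0.166·111.32)² + (0.099·56.53)²) = √(341.47788 + 31.32048) = 19.308 km
  2: √((0.277·111.32)² + (-0.060·56.53)²) = √(950.83669 + 11.50431) = 31.022 km
  3: √((0.198·111.32)² + (-0.052·56.53)²) = √(485.82155 + 8.64101) = 22.237 km
  4: √((0.187·111.32)² + (0.016·56.53)²) = √(433.34083 + 0.81808) = 20.836 km
  5: √((0.135·111.32)² + (-0.170·56.53)²) = √(225.84680 + 92.35402) = 17.838 km
  → nearest: 5 (17.838 km)
Q at 59.557°N, 19.710°E:
  1: √((-0.052·111.32)² + (-0.008·56.53)²) = √(33.50835 + 0.20452) = 5.806 km
  2: √((0.059·111.32)² + (-0.167·56.53)²) = √(43.13705 + 89.12323) = 11.500 km
  3: √((-0.020·111.32)² + (-0.159·56.53)²) = √(4.95686 + 80.78900) = 9.260 km
  4: √((-0.031·111.32)² + (-0.091·56.53)²) = √(11.90885 + 26.46310) = 6.195 km
  5: √((-0.083·111.32)² + (-0.277·56.53)²) = √(85.36947 + 245.19833) = 18.182 km
  → nearest: 1 (5.806 km)
R at 59.575°N, 19.589°E:
  1: √((-0.070·111.32)² + (0.113·56.53)²) = √(60.72150 + 40.80514) = 10.076 km
  2: √((0.041·111.32)² + (-0.046·56.53)²) = √(20.83119 + 6.76198) = 5.253 km
  3: √((-0.038·111.32)² + (-0.038·56.53)²) = √(17.89425 + 4.61451) = 4.744 km
  4: √((-0.049·111.32)² + (0.030·56.53)²) = √(29.75353 + 2.87608) = 5.712 km
  5: √((-0.101·111.32)² + (-0.156·56.53)²) = √(126.41224 + 77.76912) = 14.289 km
  → nearest: 3 (4.744 km)

P→5; Q→1; R→3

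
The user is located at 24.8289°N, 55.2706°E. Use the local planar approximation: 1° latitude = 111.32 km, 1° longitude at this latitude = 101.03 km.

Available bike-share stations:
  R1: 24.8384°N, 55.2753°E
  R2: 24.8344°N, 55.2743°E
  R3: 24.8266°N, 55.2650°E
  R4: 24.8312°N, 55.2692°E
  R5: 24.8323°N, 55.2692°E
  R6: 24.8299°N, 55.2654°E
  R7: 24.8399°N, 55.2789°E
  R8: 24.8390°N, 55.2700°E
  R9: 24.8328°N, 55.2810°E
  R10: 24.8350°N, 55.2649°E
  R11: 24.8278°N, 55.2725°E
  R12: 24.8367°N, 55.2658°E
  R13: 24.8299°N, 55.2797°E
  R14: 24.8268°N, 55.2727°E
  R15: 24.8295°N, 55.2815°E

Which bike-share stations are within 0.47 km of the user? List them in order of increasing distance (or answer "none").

Distances from 24.8289°N, 55.2706°E:
R1: √((0.0095·111.32)² + (0.0047·101.03)²) = √(1.118391 + 0.225474) = 1.1593 km
R2: √((0.0055·111.32)² + (0.0037·101.03)²) = √(0.374862 + 0.139735) = 0.7174 km
R3: √((-0.0023·111.32)² + (-0.0056·101.03)²) = √(0.065554 + 0.320093) = 0.6210 km
R4: √((0.0023·111.32)² + (-0.0014·101.03)²) = √(0.065554 + 0.020006) = 0.2925 km
R5: √((0.0034·111.32)² + (-0.0014·101.03)²) = √(0.143253 + 0.020006) = 0.4041 km
R6: √((0.0010·111.32)² + (-0.0052·101.03)²) = √(0.012392 + 0.275999) = 0.5370 km
R7: √((0.0110·111.32)² + (0.0083·101.03)²) = √(1.499449 + 0.703164) = 1.4841 km
R8: √((0.0101·111.32)² + (-0.0006·101.03)²) = √(1.264122 + 0.003675) = 1.1260 km
R9: √((0.0039·111.32)² + (0.0104·101.03)²) = √(0.188484 + 1.103996) = 1.1369 km
R10: √((0.0061·111.32)² + (-0.0057·101.03)²) = √(0.461112 + 0.331627) = 0.8904 km
R11: √((-0.0011·111.32)² + (0.0019·101.03)²) = √(0.014994 + 0.036847) = 0.2277 km
R12: √((0.0078·111.32)² + (-0.0048·101.03)²) = √(0.753938 + 0.235171) = 0.9945 km
R13: √((0.0010·111.32)² + (0.0091·101.03)²) = √(0.012392 + 0.845247) = 0.9261 km
R14: √((-0.0021·111.32)² + (0.0021·101.03)²) = √(0.054649 + 0.045013) = 0.3157 km
R15: √((0.0006·111.32)² + (0.0109·101.03)²) = √(0.004461 + 1.212701) = 1.1033 km
Threshold 0.47 km: R11 (0.2277 km), R4 (0.2925 km), R14 (0.3157 km), R5 (0.4041 km) are within range.

R11, R4, R14, R5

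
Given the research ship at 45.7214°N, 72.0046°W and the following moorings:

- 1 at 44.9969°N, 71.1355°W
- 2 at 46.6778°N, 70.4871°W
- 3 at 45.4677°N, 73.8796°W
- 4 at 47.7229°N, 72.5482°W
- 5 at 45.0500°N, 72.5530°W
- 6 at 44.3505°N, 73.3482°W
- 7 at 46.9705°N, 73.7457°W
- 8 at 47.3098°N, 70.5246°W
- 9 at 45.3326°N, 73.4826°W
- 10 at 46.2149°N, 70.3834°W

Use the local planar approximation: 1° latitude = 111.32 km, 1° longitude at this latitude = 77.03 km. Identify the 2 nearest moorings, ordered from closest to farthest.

5, 1

Distances from 45.7214°N, 72.0046°W:
1: 104.8165 km
2: 158.1110 km
3: 147.1665 km
4: 226.7076 km
5: 85.8522 km
6: 184.3939 km
7: 193.1895 km
8: 210.3867 km
9: 121.7997 km
10: 136.4305 km
Sorted: 5 (85.8522 km) < 1 (104.8165 km) < 9 (121.7997 km) < 10 (136.4305 km) < …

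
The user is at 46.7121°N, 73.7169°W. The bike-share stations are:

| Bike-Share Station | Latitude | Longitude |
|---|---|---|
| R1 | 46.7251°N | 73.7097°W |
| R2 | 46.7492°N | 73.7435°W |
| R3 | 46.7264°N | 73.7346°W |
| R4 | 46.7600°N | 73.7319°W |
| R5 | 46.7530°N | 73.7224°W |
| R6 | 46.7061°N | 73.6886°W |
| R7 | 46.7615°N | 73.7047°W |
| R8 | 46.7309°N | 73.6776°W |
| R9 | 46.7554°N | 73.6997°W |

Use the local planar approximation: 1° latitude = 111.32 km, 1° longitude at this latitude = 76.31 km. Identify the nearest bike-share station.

Distances from 46.7121°N, 73.7169°W:
R1: 1.5479 km
R2: 4.6018 km
R3: 2.0877 km
R4: 5.4537 km
R5: 4.5723 km
R6: 2.2605 km
R7: 5.5775 km
R8: 3.6570 km
R9: 4.9957 km
Minimum: R1 at 1.5479 km.

R1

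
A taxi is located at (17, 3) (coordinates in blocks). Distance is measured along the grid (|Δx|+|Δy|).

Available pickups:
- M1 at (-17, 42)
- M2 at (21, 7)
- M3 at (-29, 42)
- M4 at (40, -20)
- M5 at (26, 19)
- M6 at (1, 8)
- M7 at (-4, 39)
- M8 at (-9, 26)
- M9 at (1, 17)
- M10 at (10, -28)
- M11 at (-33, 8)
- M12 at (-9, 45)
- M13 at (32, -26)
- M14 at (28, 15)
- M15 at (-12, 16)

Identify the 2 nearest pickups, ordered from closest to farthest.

Distances from (17, 3):
M1: |-34| + |39| = 34 + 39 = 73 blocks
M2: |4| + |4| = 4 + 4 = 8 blocks
M3: |-46| + |39| = 46 + 39 = 85 blocks
M4: |23| + |-23| = 23 + 23 = 46 blocks
M5: |9| + |16| = 9 + 16 = 25 blocks
M6: |-16| + |5| = 16 + 5 = 21 blocks
M7: |-21| + |36| = 21 + 36 = 57 blocks
M8: |-26| + |23| = 26 + 23 = 49 blocks
M9: |-16| + |14| = 16 + 14 = 30 blocks
M10: |-7| + |-31| = 7 + 31 = 38 blocks
M11: |-50| + |5| = 50 + 5 = 55 blocks
M12: |-26| + |42| = 26 + 42 = 68 blocks
M13: |15| + |-29| = 15 + 29 = 44 blocks
M14: |11| + |12| = 11 + 12 = 23 blocks
M15: |-29| + |13| = 29 + 13 = 42 blocks
Sorted: M2 (8 blocks) < M6 (21 blocks) < M14 (23 blocks) < M5 (25 blocks) < …

M2, M6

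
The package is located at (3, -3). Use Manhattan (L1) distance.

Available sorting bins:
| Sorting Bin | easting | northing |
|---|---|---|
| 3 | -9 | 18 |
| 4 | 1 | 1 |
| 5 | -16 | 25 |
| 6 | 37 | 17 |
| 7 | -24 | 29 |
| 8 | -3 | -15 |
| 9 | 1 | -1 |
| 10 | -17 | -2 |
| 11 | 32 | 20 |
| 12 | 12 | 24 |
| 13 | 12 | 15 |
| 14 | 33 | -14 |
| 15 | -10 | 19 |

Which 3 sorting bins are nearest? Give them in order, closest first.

Distances from (3, -3):
3: |-12| + |21| = 12 + 21 = 33
4: |-2| + |4| = 2 + 4 = 6
5: |-19| + |28| = 19 + 28 = 47
6: |34| + |20| = 34 + 20 = 54
7: |-27| + |32| = 27 + 32 = 59
8: |-6| + |-12| = 6 + 12 = 18
9: |-2| + |2| = 2 + 2 = 4
10: |-20| + |1| = 20 + 1 = 21
11: |29| + |23| = 29 + 23 = 52
12: |9| + |27| = 9 + 27 = 36
13: |9| + |18| = 9 + 18 = 27
14: |30| + |-11| = 30 + 11 = 41
15: |-13| + |22| = 13 + 22 = 35
Sorted: 9 (4) < 4 (6) < 8 (18) < 10 (21) < 13 (27) < …

9, 4, 8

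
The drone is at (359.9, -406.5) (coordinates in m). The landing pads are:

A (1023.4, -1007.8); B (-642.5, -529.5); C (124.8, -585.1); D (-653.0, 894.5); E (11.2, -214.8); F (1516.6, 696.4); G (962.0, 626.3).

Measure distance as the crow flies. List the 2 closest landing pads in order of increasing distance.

C, E

Distances from (359.9, -406.5):
A: √((663.5)² + (-601.3)²) = √(440232.250 + 361561.690) = 895.4 m
B: √((-1002.4)² + (-123.0)²) = √(1004805.760 + 15129.000) = 1009.9 m
C: √((-235.1)² + (-178.6)²) = √(55272.010 + 31897.960) = 295.2 m
D: √((-1012.9)² + (1301.0)²) = √(1025966.410 + 1692601.000) = 1648.8 m
E: √((-348.7)² + (191.7)²) = √(121591.690 + 36748.890) = 397.9 m
F: √((1156.7)² + (1102.9)²) = √(1337954.890 + 1216388.410) = 1598.2 m
G: √((602.1)² + (1032.8)²) = √(362524.410 + 1066675.840) = 1195.5 m
Sorted: C (295.2 m) < E (397.9 m) < A (895.4 m) < B (1009.9 m) < …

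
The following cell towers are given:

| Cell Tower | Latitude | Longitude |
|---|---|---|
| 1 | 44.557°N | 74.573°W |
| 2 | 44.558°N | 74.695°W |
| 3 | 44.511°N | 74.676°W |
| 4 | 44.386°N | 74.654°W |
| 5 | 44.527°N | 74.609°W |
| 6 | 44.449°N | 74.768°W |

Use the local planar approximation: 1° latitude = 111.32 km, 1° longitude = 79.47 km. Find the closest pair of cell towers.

Pairwise distances:
1–2: 9.696 km
1–3: 9.655 km
1–4: 20.095 km
1–5: 4.397 km
1–6: 19.613 km
2–3: 5.446 km
2–4: 19.422 km
2–5: 7.656 km
2–6: 13.449 km
3–4: 14.024 km
3–5: 5.614 km
3–6: 10.054 km
4–5: 16.098 km
4–6: 11.457 km
5–6: 15.332 km
Closest pair: 1–5 at 4.397 km.

1 and 5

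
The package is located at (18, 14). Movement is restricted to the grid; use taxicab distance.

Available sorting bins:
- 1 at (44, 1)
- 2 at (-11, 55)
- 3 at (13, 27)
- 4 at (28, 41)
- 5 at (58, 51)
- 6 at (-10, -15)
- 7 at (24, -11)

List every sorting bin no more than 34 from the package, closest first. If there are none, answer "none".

3, 7

Distances from (18, 14):
1: 39
2: 70
3: 18
4: 37
5: 77
6: 57
7: 31
Threshold 34: 3 (18), 7 (31) are within range.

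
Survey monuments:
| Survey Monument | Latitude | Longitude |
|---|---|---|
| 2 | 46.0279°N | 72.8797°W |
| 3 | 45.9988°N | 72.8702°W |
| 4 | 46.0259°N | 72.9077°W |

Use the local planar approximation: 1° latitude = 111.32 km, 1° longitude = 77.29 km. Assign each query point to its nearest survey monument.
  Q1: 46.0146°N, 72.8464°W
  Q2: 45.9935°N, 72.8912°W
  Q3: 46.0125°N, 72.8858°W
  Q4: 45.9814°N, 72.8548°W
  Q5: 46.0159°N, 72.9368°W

Q1 at 46.0146°N, 72.8464°W:
  2: 2.9692 km
  3: 2.5451 km
  4: 4.9020 km
  → nearest: 3 (2.5451 km)
Q2 at 45.9935°N, 72.8912°W:
  2: 3.9312 km
  3: 1.7270 km
  4: 3.8256 km
  → nearest: 3 (1.7270 km)
Q3 at 46.0125°N, 72.8858°W:
  2: 1.7780 km
  3: 1.9441 km
  4: 2.2561 km
  → nearest: 2 (1.7780 km)
Q4 at 45.9814°N, 72.8548°W:
  2: 5.5226 km
  3: 2.2735 km
  4: 6.4231 km
  → nearest: 3 (2.2735 km)
Q5 at 46.0159°N, 72.9368°W:
  2: 4.6110 km
  3: 5.4882 km
  4: 2.5095 km
  → nearest: 4 (2.5095 km)

Q1→3; Q2→3; Q3→2; Q4→3; Q5→4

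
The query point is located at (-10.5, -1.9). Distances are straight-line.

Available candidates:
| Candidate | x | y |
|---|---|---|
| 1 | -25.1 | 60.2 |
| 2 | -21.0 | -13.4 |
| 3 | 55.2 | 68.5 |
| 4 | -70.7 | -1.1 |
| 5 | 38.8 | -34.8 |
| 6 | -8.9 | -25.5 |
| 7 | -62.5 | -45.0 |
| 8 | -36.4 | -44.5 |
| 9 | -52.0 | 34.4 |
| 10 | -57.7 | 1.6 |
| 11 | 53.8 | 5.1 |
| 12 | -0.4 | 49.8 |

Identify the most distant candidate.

Distances from (-10.5, -1.9):
1: √((-14.6)² + (62.1)²) = √(213.160 + 3856.410) = 63.8
2: √((-10.5)² + (-11.5)²) = √(110.250 + 132.250) = 15.6
3: √((65.7)² + (70.4)²) = √(4316.490 + 4956.160) = 96.3
4: √((-60.2)² + (0.8)²) = √(3624.040 + 0.640) = 60.2
5: √((49.3)² + (-32.9)²) = √(2430.490 + 1082.410) = 59.3
6: √((1.6)² + (-23.6)²) = √(2.560 + 556.960) = 23.7
7: √((-52.0)² + (-43.1)²) = √(2704.000 + 1857.610) = 67.5
8: √((-25.9)² + (-42.6)²) = √(670.810 + 1814.760) = 49.9
9: √((-41.5)² + (36.3)²) = √(1722.250 + 1317.690) = 55.1
10: √((-47.2)² + (3.5)²) = √(2227.840 + 12.250) = 47.3
11: √((64.3)² + (7.0)²) = √(4134.490 + 49.000) = 64.7
12: √((10.1)² + (51.7)²) = √(102.010 + 2672.890) = 52.7
Maximum: 3 at 96.3.

3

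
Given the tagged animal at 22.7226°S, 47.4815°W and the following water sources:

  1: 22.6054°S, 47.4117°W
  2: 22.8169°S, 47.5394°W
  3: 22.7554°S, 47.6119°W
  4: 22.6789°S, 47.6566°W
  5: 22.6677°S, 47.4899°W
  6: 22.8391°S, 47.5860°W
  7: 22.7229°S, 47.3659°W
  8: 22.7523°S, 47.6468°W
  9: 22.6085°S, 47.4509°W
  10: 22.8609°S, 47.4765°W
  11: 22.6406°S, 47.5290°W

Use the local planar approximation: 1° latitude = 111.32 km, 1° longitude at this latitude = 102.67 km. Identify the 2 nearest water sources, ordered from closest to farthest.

Distances from 22.7226°S, 47.4815°W:
1: 14.8853 km
2: 12.0638 km
3: 13.8771 km
4: 18.6241 km
5: 6.1720 km
6: 16.8315 km
7: 11.8687 km
8: 17.2904 km
9: 13.0844 km
10: 15.4041 km
11: 10.3493 km
Sorted: 5 (6.1720 km) < 11 (10.3493 km) < 7 (11.8687 km) < 2 (12.0638 km) < …

5, 11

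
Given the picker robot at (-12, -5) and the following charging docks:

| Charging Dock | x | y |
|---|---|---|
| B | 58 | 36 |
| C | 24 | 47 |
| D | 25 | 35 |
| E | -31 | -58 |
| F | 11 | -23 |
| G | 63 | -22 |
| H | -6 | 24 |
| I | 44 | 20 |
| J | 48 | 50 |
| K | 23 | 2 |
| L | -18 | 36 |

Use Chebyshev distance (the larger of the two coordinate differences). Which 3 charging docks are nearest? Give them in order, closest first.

Distances from (-12, -5):
B: max(|70|, |41|) = 70
C: max(|36|, |52|) = 52
D: max(|37|, |40|) = 40
E: max(|-19|, |-53|) = 53
F: max(|23|, |-18|) = 23
G: max(|75|, |-17|) = 75
H: max(|6|, |29|) = 29
I: max(|56|, |25|) = 56
J: max(|60|, |55|) = 60
K: max(|35|, |7|) = 35
L: max(|-6|, |41|) = 41
Sorted: F (23) < H (29) < K (35) < D (40) < L (41) < …

F, H, K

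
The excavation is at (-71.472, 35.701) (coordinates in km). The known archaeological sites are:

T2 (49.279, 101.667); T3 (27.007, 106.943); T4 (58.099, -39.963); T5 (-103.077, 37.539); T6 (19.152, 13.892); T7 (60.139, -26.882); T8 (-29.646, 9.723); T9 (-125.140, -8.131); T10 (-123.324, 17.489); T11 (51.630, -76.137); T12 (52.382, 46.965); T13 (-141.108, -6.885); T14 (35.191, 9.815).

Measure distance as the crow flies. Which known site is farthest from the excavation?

Distances from (-71.472, 35.701):
T2: 137.595 km
T3: 121.546 km
T4: 150.046 km
T5: 31.658 km
T6: 93.211 km
T7: 145.733 km
T8: 49.237 km
T9: 69.293 km
T10: 54.957 km
T11: 166.318 km
T12: 124.365 km
T13: 81.626 km
T14: 109.759 km
Maximum: T11 at 166.318 km.

T11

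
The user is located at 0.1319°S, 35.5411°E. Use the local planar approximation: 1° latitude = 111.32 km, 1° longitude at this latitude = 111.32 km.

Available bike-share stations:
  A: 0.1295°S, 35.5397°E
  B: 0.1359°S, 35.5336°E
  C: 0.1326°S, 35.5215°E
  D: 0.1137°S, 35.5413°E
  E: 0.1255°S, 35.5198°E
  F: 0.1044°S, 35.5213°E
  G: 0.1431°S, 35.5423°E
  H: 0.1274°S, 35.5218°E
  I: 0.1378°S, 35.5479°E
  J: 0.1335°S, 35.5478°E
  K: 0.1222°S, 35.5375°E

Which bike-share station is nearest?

Distances from 0.1319°S, 35.5411°E:
A: 0.3093 km
B: 0.9462 km
C: 2.1833 km
D: 2.0261 km
E: 2.4758 km
F: 3.7722 km
G: 1.2539 km
H: 2.2061 km
I: 1.0022 km
J: 0.7668 km
K: 1.1518 km
Minimum: A at 0.3093 km.

A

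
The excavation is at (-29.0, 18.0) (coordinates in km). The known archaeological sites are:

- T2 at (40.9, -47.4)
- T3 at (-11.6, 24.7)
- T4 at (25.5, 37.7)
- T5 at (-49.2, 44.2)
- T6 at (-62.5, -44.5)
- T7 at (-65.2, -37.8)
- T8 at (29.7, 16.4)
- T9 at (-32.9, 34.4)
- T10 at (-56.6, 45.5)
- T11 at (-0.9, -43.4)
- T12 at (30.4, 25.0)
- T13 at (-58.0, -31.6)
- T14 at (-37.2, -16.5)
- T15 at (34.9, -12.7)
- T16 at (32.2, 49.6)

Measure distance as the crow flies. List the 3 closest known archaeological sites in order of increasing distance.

T9, T3, T5

Distances from (-29.0, 18.0):
T2: 95.72 km
T3: 18.65 km
T4: 57.95 km
T5: 33.08 km
T6: 70.91 km
T7: 66.51 km
T8: 58.72 km
T9: 16.86 km
T10: 38.96 km
T11: 67.52 km
T12: 59.81 km
T13: 57.46 km
T14: 35.46 km
T15: 70.89 km
T16: 68.88 km
Sorted: T9 (16.86 km) < T3 (18.65 km) < T5 (33.08 km) < T14 (35.46 km) < T10 (38.96 km) < …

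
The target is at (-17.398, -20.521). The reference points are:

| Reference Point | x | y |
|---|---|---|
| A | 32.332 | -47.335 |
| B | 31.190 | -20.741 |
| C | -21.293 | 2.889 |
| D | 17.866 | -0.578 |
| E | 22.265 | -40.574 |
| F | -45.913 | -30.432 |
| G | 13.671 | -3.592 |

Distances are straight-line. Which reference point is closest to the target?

Distances from (-17.398, -20.521):
A: √((49.730)² + (-26.814)²) = √(2473.07290 + 718.99060) = 56.498
B: √((48.588)² + (-0.220)²) = √(2360.79374 + 0.04840) = 48.588
C: √((-3.895)² + (23.410)²) = √(15.17102 + 548.02810) = 23.732
D: √((35.264)² + (19.943)²) = √(1243.54970 + 397.72325) = 40.513
E: √((39.663)² + (-20.053)²) = √(1573.15357 + 402.12281) = 44.444
F: √((-28.515)² + (-9.911)²) = √(813.10522 + 98.22792) = 30.188
G: √((31.069)² + (16.929)²) = √(965.28276 + 286.59104) = 35.382
Minimum: C at 23.732.

C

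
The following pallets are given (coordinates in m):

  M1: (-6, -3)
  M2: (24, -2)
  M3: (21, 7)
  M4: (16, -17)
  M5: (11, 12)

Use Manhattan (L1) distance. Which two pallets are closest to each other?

Pairwise distances:
M1–M2: |30| + |1| = 30 + 1 = 31 m
M1–M3: |27| + |10| = 27 + 10 = 37 m
M1–M4: |22| + |-14| = 22 + 14 = 36 m
M1–M5: |17| + |15| = 17 + 15 = 32 m
M2–M3: |-3| + |9| = 3 + 9 = 12 m
M2–M4: |-8| + |-15| = 8 + 15 = 23 m
M2–M5: |-13| + |14| = 13 + 14 = 27 m
M3–M4: |-5| + |-24| = 5 + 24 = 29 m
M3–M5: |-10| + |5| = 10 + 5 = 15 m
M4–M5: |-5| + |29| = 5 + 29 = 34 m
Closest pair: M2–M3 at 12 m.

M2 and M3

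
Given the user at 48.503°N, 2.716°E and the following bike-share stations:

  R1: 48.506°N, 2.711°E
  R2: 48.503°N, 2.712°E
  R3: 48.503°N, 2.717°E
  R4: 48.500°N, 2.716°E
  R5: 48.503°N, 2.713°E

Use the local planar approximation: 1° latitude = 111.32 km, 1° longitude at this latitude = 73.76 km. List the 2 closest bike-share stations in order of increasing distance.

R3, R5

Distances from 48.503°N, 2.716°E:
R1: √((0.003·111.32)² + (-0.005·73.76)²) = √(0.11153 + 0.13601) = 0.498 km
R2: √((0.000·111.32)² + (-0.004·73.76)²) = √(0.00000 + 0.08705) = 0.295 km
R3: √((0.000·111.32)² + (0.001·73.76)²) = √(0.00000 + 0.00544) = 0.074 km
R4: √((-0.003·111.32)² + (0.000·73.76)²) = √(0.11153 + 0.00000) = 0.334 km
R5: √((0.000·111.32)² + (-0.003·73.76)²) = √(0.00000 + 0.04896) = 0.221 km
Sorted: R3 (0.074 km) < R5 (0.221 km) < R2 (0.295 km) < R4 (0.334 km) < …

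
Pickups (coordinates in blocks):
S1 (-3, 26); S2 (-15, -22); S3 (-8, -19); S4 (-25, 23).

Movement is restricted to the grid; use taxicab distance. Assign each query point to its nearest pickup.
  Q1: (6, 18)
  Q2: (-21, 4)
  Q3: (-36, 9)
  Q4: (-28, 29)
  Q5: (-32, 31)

Q1→S1; Q2→S4; Q3→S4; Q4→S4; Q5→S4

Q1 at (6, 18):
  S1: 17 blocks
  S2: 61 blocks
  S3: 51 blocks
  S4: 36 blocks
  → nearest: S1 (17 blocks)
Q2 at (-21, 4):
  S1: 40 blocks
  S2: 32 blocks
  S3: 36 blocks
  S4: 23 blocks
  → nearest: S4 (23 blocks)
Q3 at (-36, 9):
  S1: 50 blocks
  S2: 52 blocks
  S3: 56 blocks
  S4: 25 blocks
  → nearest: S4 (25 blocks)
Q4 at (-28, 29):
  S1: 28 blocks
  S2: 64 blocks
  S3: 68 blocks
  S4: 9 blocks
  → nearest: S4 (9 blocks)
Q5 at (-32, 31):
  S1: 34 blocks
  S2: 70 blocks
  S3: 74 blocks
  S4: 15 blocks
  → nearest: S4 (15 blocks)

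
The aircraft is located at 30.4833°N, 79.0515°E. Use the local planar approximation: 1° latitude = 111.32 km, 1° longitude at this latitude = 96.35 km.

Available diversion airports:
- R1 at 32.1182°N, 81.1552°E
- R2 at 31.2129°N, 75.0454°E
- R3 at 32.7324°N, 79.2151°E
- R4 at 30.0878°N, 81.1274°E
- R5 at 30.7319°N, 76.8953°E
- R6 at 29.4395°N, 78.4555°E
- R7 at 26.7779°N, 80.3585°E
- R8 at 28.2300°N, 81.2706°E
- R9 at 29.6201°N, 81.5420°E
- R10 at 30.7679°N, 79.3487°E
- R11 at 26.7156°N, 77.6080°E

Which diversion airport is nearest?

R10

Distances from 30.4833°N, 79.0515°E:
R1: 272.4092 km
R2: 394.4402 km
R3: 250.8655 km
R4: 204.8013 km
R5: 209.5850 km
R6: 129.6112 km
R7: 431.2797 km
R8: 329.5971 km
R9: 258.4844 km
R10: 42.7048 km
R11: 441.8790 km
Minimum: R10 at 42.7048 km.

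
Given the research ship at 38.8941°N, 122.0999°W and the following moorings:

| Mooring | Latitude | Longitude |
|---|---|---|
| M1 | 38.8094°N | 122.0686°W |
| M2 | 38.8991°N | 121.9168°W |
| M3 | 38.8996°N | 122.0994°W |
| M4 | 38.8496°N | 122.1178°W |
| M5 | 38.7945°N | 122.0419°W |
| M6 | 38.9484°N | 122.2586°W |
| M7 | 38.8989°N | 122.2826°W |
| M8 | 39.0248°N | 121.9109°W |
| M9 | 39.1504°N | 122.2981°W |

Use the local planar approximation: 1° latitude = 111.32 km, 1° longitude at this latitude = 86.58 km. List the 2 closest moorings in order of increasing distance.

Distances from 38.8941°N, 122.0999°W:
M1: √((-0.0847·111.32)² + (0.0313·86.58)²) = √(88.902345 + 7.343851) = 9.8105 km
M2: √((0.0050·111.32)² + (0.1831·86.58)²) = √(0.309804 + 251.311204) = 15.8626 km
M3: √((0.0055·111.32)² + (0.0005·86.58)²) = √(0.374862 + 0.001874) = 0.6138 km
M4: √((-0.0445·111.32)² + (-0.0179·86.58)²) = √(24.539540 + 2.401824) = 5.1905 km
M5: √((-0.0996·111.32)² + (0.0580·86.58)²) = √(122.932035 + 25.216868) = 12.1716 km
M6: √((0.0543·111.32)² + (-0.1587·86.58)²) = √(36.538108 + 188.794360) = 15.0111 km
M7: √((0.0048·111.32)² + (-0.1827·86.58)²) = √(0.285515 + 250.214376) = 15.8272 km
M8: √((0.1307·111.32)² + (0.1890·86.58)²) = √(211.688649 + 267.768060) = 21.8965 km
M9: √((0.2563·111.32)² + (-0.1982·86.58)²) = √(814.035993 + 294.470954) = 33.2942 km
Sorted: M3 (0.6138 km) < M4 (5.1905 km) < M1 (9.8105 km) < M5 (12.1716 km) < …

M3, M4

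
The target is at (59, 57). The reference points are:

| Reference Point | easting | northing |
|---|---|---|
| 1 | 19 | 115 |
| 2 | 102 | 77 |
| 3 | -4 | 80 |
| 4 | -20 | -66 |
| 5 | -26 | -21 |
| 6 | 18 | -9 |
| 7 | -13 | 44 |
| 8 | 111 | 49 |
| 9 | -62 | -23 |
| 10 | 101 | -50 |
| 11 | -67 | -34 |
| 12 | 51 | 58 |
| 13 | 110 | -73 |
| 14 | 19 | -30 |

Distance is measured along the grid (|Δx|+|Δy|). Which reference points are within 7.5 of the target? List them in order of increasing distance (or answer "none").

none

Distances from (59, 57):
1: |-40| + |58| = 40 + 58 = 98
2: |43| + |20| = 43 + 20 = 63
3: |-63| + |23| = 63 + 23 = 86
4: |-79| + |-123| = 79 + 123 = 202
5: |-85| + |-78| = 85 + 78 = 163
6: |-41| + |-66| = 41 + 66 = 107
7: |-72| + |-13| = 72 + 13 = 85
8: |52| + |-8| = 52 + 8 = 60
9: |-121| + |-80| = 121 + 80 = 201
10: |42| + |-107| = 42 + 107 = 149
11: |-126| + |-91| = 126 + 91 = 217
12: |-8| + |1| = 8 + 1 = 9
13: |51| + |-130| = 51 + 130 = 181
14: |-40| + |-87| = 40 + 87 = 127
Threshold 7.5: none within range.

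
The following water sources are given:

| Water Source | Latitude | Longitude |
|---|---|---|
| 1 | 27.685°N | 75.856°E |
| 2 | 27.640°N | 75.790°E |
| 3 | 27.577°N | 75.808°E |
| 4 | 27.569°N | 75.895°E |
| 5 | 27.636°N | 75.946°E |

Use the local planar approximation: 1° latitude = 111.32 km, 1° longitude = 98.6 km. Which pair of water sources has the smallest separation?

Pairwise distances:
1–2: √((-0.045·111.32)² + (-0.066·98.6)²) = √(25.09409 + 42.34886) = 8.212 km
1–3: √((-0.108·111.32)² + (-0.048·98.6)²) = √(144.54195 + 22.39940) = 12.921 km
1–4: √((-0.116·111.32)² + (0.039·98.6)²) = √(166.74867 + 14.78710) = 13.474 km
1–5: √((-0.049·111.32)² + (0.090·98.6)²) = √(29.75353 + 78.74788) = 10.416 km
2–3: √((-0.063·111.32)² + (0.018·98.6)²) = √(49.18441 + 3.14992) = 7.234 km
2–4: √((-0.071·111.32)² + (0.105·98.6)²) = √(62.46879 + 107.18461) = 13.025 km
2–5: √((-0.004·111.32)² + (0.156·98.6)²) = √(0.19827 + 236.59362) = 15.388 km
3–4: √((-0.008·111.32)² + (0.087·98.6)²) = √(0.79310 + 73.58552) = 8.624 km
3–5: √((0.059·111.32)² + (0.138·98.6)²) = √(43.13705 + 185.14501) = 15.109 km
4–5: √((0.067·111.32)² + (0.051·98.6)²) = √(55.62833 + 25.28682) = 8.995 km
Closest pair: 2–3 at 7.234 km.

2 and 3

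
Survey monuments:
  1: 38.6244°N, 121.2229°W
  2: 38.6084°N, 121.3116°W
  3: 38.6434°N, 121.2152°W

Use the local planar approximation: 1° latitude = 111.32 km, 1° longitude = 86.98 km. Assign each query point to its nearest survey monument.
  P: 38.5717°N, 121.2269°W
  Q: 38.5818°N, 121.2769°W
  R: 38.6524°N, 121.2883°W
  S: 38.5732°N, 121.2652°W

P→1; Q→2; R→2; S→2

P at 38.5717°N, 121.2269°W:
  1: 5.8769 km
  2: 8.4242 km
  3: 8.0463 km
  → nearest: 1 (5.8769 km)
Q at 38.5818°N, 121.2769°W:
  1: 6.6746 km
  2: 4.2282 km
  3: 8.7077 km
  → nearest: 2 (4.2282 km)
R at 38.6524°N, 121.2883°W:
  1: 6.4865 km
  2: 5.3008 km
  3: 6.4367 km
  → nearest: 2 (5.3008 km)
S at 38.5732°N, 121.2652°W:
  1: 6.7840 km
  2: 5.6252 km
  3: 8.9433 km
  → nearest: 2 (5.6252 km)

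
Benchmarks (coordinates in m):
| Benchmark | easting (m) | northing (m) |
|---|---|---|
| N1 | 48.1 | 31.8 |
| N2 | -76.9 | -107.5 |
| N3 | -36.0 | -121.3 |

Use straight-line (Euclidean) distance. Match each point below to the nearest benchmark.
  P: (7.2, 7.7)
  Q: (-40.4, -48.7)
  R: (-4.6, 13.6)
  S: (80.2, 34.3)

P→N1; Q→N2; R→N1; S→N1

P at (7.2, 7.7):
  N1: √((40.9)² + (24.1)²) = √(1672.810 + 580.810) = 47.5 m
  N2: √((-84.1)² + (-115.2)²) = √(7072.810 + 13271.040) = 142.6 m
  N3: √((-43.2)² + (-129.0)²) = √(1866.240 + 16641.000) = 136.0 m
  → nearest: N1 (47.5 m)
Q at (-40.4, -48.7):
  N1: √((88.5)² + (80.5)²) = √(7832.250 + 6480.250) = 119.6 m
  N2: √((-36.5)² + (-58.8)²) = √(1332.250 + 3457.440) = 69.2 m
  N3: √((4.4)² + (-72.6)²) = √(19.360 + 5270.760) = 72.7 m
  → nearest: N2 (69.2 m)
R at (-4.6, 13.6):
  N1: √((52.7)² + (18.2)²) = √(2777.290 + 331.240) = 55.8 m
  N2: √((-72.3)² + (-121.1)²) = √(5227.290 + 14665.210) = 141.0 m
  N3: √((-31.4)² + (-134.9)²) = √(985.960 + 18198.010) = 138.5 m
  → nearest: N1 (55.8 m)
S at (80.2, 34.3):
  N1: √((-32.1)² + (-2.5)²) = √(1030.410 + 6.250) = 32.2 m
  N2: √((-157.1)² + (-141.8)²) = √(24680.410 + 20107.240) = 211.6 m
  N3: √((-116.2)² + (-155.6)²) = √(13502.440 + 24211.360) = 194.2 m
  → nearest: N1 (32.2 m)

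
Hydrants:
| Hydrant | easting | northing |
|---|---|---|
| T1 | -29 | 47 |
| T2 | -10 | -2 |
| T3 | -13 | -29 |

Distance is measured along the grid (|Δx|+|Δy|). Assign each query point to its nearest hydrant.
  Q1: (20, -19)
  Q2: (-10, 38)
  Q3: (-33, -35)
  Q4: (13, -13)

Q1→T3; Q2→T1; Q3→T3; Q4→T2

Q1 at (20, -19):
  T1: 115
  T2: 47
  T3: 43
  → nearest: T3 (43)
Q2 at (-10, 38):
  T1: 28
  T2: 40
  T3: 70
  → nearest: T1 (28)
Q3 at (-33, -35):
  T1: 86
  T2: 56
  T3: 26
  → nearest: T3 (26)
Q4 at (13, -13):
  T1: 102
  T2: 34
  T3: 42
  → nearest: T2 (34)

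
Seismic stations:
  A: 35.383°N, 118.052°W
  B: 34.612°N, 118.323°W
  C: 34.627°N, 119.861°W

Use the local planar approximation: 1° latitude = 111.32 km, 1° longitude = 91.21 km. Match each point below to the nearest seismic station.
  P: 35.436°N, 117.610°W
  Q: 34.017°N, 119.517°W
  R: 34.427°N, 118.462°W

P→A; Q→C; R→B

P at 35.436°N, 117.610°W:
  A: √((-0.053·111.32)² + (-0.442·91.21)²) = √(34.80953 + 1625.28471) = 40.744 km
  B: √((-0.824·111.32)² + (-0.713·91.21)²) = √(8413.96728 + 4229.25597) = 112.442 km
  C: √((-0.809·111.32)² + (-2.251·91.21)²) = √(8110.42175 + 42153.71951) = 224.197 km
  → nearest: A (40.744 km)
Q at 34.017°N, 119.517°W:
  A: √((1.366·111.32)² + (1.465·91.21)²) = √(23123.19246 + 17855.01259) = 202.431 km
  B: √((0.595·111.32)² + (1.194·91.21)²) = √(4387.12821 + 11860.24239) = 127.465 km
  C: √((0.610·111.32)² + (-0.344·91.21)²) = √(4611.11619 + 984.46844) = 74.804 km
  → nearest: C (74.804 km)
R at 34.427°N, 118.462°W:
  A: √((0.956·111.32)² + (0.410·91.21)²) = √(11325.62506 + 1398.46830) = 112.801 km
  B: √((0.185·111.32)² + (0.139·91.21)²) = √(424.12107 + 160.73650) = 24.184 km
  C: √((0.200·111.32)² + (-1.399·91.21)²) = √(495.68570 + 16282.47202) = 129.531 km
  → nearest: B (24.184 km)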